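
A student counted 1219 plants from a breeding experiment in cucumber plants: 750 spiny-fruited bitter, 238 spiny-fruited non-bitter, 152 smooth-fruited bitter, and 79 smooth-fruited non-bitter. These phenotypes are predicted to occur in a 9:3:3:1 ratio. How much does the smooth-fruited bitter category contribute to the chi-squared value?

Total ratio parts = 16. Expected numbers out of 1219:
  spiny-fruited bitter: 1219 × 9/16 = 685.6875
  spiny-fruited non-bitter: 1219 × 3/16 = 228.5625
  smooth-fruited bitter: 1219 × 3/16 = 228.5625
  smooth-fruited non-bitter: 1219 × 1/16 = 76.1875
Contribution of smooth-fruited bitter: (152 − 228.5625)² / 228.5625 = 25.6464

25.646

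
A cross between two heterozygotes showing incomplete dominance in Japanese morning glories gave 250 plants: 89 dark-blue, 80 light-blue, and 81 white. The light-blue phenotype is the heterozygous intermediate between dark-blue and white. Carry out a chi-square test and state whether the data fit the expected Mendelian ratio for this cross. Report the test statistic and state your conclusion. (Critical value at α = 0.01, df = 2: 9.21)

32.912; not consistent

With incomplete dominance, a heterozygote × heterozygote cross gives a 1:2:1 phenotypic ratio.
Under the 1:2:1 hypothesis (Σ ratio = 4, N = 250):
  dark-blue: 250 × 1/4 = 62.5
  light-blue: 250 × 2/4 = 125
  white: 250 × 1/4 = 62.5
χ² = Σ (O − E)² / E
  dark-blue: (89 − 62.5)² / 62.5 = 11.2360
  light-blue: (80 − 125)² / 125 = 16.2000
  white: (81 − 62.5)² / 62.5 = 5.4760
χ² = 11.2360 + 16.2000 + 5.4760 = 32.912
Degrees of freedom = 3 − 1 = 2; critical value at α = 0.01 is 9.21.
Since 32.912 > 9.21, we reject the null hypothesis — the data do not fit the 1:2:1 ratio.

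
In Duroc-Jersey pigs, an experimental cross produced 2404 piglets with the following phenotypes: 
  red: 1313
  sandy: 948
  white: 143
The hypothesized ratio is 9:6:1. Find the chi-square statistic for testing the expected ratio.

3.888

Expected counts for N = 2404 under a 9:6:1 ratio (total parts = 16):
  red: 2404 × 9/16 = 1352.25
  sandy: 2404 × 6/16 = 901.5
  white: 2404 × 1/16 = 150.25
χ² = Σ (O − E)² / E
  red: (1313 − 1352.25)² / 1352.25 = 1.1393
  sandy: (948 − 901.5)² / 901.5 = 2.3985
  white: (143 − 150.25)² / 150.25 = 0.3498
χ² = 1.1393 + 2.3985 + 0.3498 = 3.8876 ≈ 3.888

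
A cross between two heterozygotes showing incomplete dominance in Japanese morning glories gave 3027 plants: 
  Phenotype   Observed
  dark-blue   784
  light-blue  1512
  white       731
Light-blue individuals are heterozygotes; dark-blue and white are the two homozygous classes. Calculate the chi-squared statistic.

With incomplete dominance, a heterozygote × heterozygote cross gives a 1:2:1 phenotypic ratio.
The 1:2:1 ratio has 4 parts, so with N = 3027 the expected counts are:
  dark-blue: 3027 × 1/4 = 756.75
  light-blue: 3027 × 2/4 = 1513.5
  white: 3027 × 1/4 = 756.75
χ² = Σ (O − E)² / E
  dark-blue: (784 − 756.75)² / 756.75 = 0.9813
  light-blue: (1512 − 1513.5)² / 1513.5 = 0.0015
  white: (731 − 756.75)² / 756.75 = 0.8762
χ² = 0.9813 + 0.0015 + 0.8762 = 1.859

1.859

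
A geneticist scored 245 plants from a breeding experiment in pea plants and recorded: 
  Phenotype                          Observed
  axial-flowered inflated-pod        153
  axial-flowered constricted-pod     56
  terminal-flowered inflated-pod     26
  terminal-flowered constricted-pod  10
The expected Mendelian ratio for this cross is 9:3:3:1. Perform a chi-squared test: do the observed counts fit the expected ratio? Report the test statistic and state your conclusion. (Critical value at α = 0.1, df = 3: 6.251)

The 9:3:3:1 ratio has 16 parts, so with N = 245 the expected counts are:
  axial-flowered inflated-pod: 245 × 9/16 = 137.8125
  axial-flowered constricted-pod: 245 × 3/16 = 45.9375
  terminal-flowered inflated-pod: 245 × 3/16 = 45.9375
  terminal-flowered constricted-pod: 245 × 1/16 = 15.3125
χ² = Σ (O − E)² / E
  axial-flowered inflated-pod: (153 − 137.8125)² / 137.8125 = 1.6737
  axial-flowered constricted-pod: (56 − 45.9375)² / 45.9375 = 2.2042
  terminal-flowered inflated-pod: (26 − 45.9375)² / 45.9375 = 8.6531
  terminal-flowered constricted-pod: (10 − 15.3125)² / 15.3125 = 1.8431
χ² = 1.6737 + 2.2042 + 8.6531 + 1.8431 = 14.3741 ≈ 14.374
Degrees of freedom = 4 − 1 = 3; critical value at α = 0.1 is 6.251.
Since 14.374 > 6.251, we reject the null hypothesis — the data do not fit the 9:3:3:1 ratio.

14.374; not consistent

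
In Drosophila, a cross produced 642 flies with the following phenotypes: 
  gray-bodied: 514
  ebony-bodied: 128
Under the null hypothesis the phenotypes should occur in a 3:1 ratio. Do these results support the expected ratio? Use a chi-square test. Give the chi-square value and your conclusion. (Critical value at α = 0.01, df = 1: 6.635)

The 3:1 ratio has 4 parts, so with N = 642 the expected counts are:
  gray-bodied: 642 × 3/4 = 481.5
  ebony-bodied: 642 × 1/4 = 160.5
χ² = Σ (O − E)² / E
  gray-bodied: (514 − 481.5)² / 481.5 = 2.1937
  ebony-bodied: (128 − 160.5)² / 160.5 = 6.5810
χ² = 2.1937 + 6.5810 = 8.7747 ≈ 8.775
Degrees of freedom = 2 − 1 = 1; critical value at α = 0.01 is 6.635.
Since 8.775 > 6.635, we reject the null hypothesis — the data do not fit the 3:1 ratio.

8.775; not consistent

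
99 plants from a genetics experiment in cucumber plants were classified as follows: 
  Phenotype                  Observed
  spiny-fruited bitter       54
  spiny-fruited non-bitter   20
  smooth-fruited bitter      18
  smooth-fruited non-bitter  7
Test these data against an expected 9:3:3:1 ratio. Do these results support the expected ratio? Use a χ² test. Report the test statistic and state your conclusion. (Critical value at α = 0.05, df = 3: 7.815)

The 9:3:3:1 ratio has 16 parts, so with N = 99 the expected counts are:
  spiny-fruited bitter: 99 × 9/16 = 55.6875
  spiny-fruited non-bitter: 99 × 3/16 = 18.5625
  smooth-fruited bitter: 99 × 3/16 = 18.5625
  smooth-fruited non-bitter: 99 × 1/16 = 6.1875
χ² = Σ (O − E)² / E
  spiny-fruited bitter: (54 − 55.6875)² / 55.6875 = 0.0511
  spiny-fruited non-bitter: (20 − 18.5625)² / 18.5625 = 0.1113
  smooth-fruited bitter: (18 − 18.5625)² / 18.5625 = 0.0170
  smooth-fruited non-bitter: (7 − 6.1875)² / 6.1875 = 0.1067
χ² = 0.0511 + 0.1113 + 0.0170 + 0.1067 = 0.2861 ≈ 0.286
Degrees of freedom = 4 − 1 = 3; critical value at α = 0.05 is 7.815.
Since 0.286 < 7.815, we fail to reject the null hypothesis — the data are consistent with the 9:3:3:1 ratio.

0.286; consistent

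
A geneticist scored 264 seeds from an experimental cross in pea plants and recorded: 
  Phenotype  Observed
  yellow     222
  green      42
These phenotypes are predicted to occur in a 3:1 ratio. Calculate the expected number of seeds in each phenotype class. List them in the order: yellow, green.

198, 66

Total ratio parts = 4. Expected numbers out of 264:
  yellow: 264 × 3/4 = 198
  green: 264 × 1/4 = 66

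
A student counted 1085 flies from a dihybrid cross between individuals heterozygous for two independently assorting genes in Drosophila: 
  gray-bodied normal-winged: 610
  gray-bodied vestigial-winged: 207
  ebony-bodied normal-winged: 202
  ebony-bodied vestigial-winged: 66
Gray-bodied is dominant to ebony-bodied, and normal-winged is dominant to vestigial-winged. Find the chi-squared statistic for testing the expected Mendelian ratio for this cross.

0.121

A dihybrid F₂ with independent assortment and complete dominance at both loci gives a 9:3:3:1 phenotypic ratio.
The 9:3:3:1 ratio has 16 parts, so with N = 1085 the expected counts are:
  gray-bodied normal-winged: 1085 × 9/16 = 610.3125
  gray-bodied vestigial-winged: 1085 × 3/16 = 203.4375
  ebony-bodied normal-winged: 1085 × 3/16 = 203.4375
  ebony-bodied vestigial-winged: 1085 × 1/16 = 67.8125
χ² = Σ (O − E)² / E
  gray-bodied normal-winged: (610 − 610.3125)² / 610.3125 = 0.0002
  gray-bodied vestigial-winged: (207 − 203.4375)² / 203.4375 = 0.0624
  ebony-bodied normal-winged: (202 − 203.4375)² / 203.4375 = 0.0102
  ebony-bodied vestigial-winged: (66 − 67.8125)² / 67.8125 = 0.0484
χ² = 0.0002 + 0.0624 + 0.0102 + 0.0484 = 0.1212 ≈ 0.121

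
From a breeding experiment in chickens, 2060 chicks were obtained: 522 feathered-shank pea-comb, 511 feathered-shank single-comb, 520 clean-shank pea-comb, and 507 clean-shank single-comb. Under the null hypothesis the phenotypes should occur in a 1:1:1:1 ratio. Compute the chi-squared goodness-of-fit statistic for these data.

Under the 1:1:1:1 hypothesis (Σ ratio = 4, N = 2060):
  feathered-shank pea-comb: 2060 × 1/4 = 515
  feathered-shank single-comb: 2060 × 1/4 = 515
  clean-shank pea-comb: 2060 × 1/4 = 515
  clean-shank single-comb: 2060 × 1/4 = 515
χ² = Σ (O − E)² / E
  feathered-shank pea-comb: (522 − 515)² / 515 = 0.0951
  feathered-shank single-comb: (511 − 515)² / 515 = 0.0311
  clean-shank pea-comb: (520 − 515)² / 515 = 0.0485
  clean-shank single-comb: (507 − 515)² / 515 = 0.1243
χ² = 0.0951 + 0.0311 + 0.0485 + 0.1243 = 0.299

0.299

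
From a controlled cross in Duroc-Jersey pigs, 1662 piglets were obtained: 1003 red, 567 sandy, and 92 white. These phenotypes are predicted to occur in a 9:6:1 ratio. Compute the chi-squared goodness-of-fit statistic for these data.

11.399

Under the 9:6:1 hypothesis (Σ ratio = 16, N = 1662):
  red: 1662 × 9/16 = 934.875
  sandy: 1662 × 6/16 = 623.25
  white: 1662 × 1/16 = 103.875
χ² = Σ (O − E)² / E
  red: (1003 − 934.875)² / 934.875 = 4.9643
  sandy: (567 − 623.25)² / 623.25 = 5.0767
  white: (92 − 103.875)² / 103.875 = 1.3576
χ² = 4.9643 + 5.0767 + 1.3576 = 11.3986 ≈ 11.399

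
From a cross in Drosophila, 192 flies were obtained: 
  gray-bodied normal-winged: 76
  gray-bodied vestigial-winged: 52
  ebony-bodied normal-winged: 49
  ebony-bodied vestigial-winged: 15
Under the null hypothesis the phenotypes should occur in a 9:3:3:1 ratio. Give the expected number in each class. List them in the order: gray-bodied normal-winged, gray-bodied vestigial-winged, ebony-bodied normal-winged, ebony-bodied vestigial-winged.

108, 36, 36, 12

Total ratio parts = 16. Expected numbers out of 192:
  gray-bodied normal-winged: 192 × 9/16 = 108
  gray-bodied vestigial-winged: 192 × 3/16 = 36
  ebony-bodied normal-winged: 192 × 3/16 = 36
  ebony-bodied vestigial-winged: 192 × 1/16 = 12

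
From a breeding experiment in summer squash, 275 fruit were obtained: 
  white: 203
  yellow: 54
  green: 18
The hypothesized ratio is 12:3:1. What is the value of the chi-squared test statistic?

0.205

Total ratio parts = 16. Expected numbers out of 275:
  white: 275 × 12/16 = 206.25
  yellow: 275 × 3/16 = 51.5625
  green: 275 × 1/16 = 17.1875
χ² = Σ (O − E)² / E
  white: (203 − 206.25)² / 206.25 = 0.0512
  yellow: (54 − 51.5625)² / 51.5625 = 0.1152
  green: (18 − 17.1875)² / 17.1875 = 0.0384
χ² = 0.0512 + 0.1152 + 0.0384 = 0.2048 ≈ 0.205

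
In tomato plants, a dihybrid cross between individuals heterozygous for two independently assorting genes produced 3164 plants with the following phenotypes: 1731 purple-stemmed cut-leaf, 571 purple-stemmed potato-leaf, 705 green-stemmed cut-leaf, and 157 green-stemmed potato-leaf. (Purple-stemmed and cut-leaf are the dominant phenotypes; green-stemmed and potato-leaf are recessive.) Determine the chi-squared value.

31.617

A dihybrid F₂ with independent assortment and complete dominance at both loci gives a 9:3:3:1 phenotypic ratio.
Total ratio parts = 16. Expected numbers out of 3164:
  purple-stemmed cut-leaf: 3164 × 9/16 = 1779.75
  purple-stemmed potato-leaf: 3164 × 3/16 = 593.25
  green-stemmed cut-leaf: 3164 × 3/16 = 593.25
  green-stemmed potato-leaf: 3164 × 1/16 = 197.75
χ² = Σ (O − E)² / E
  purple-stemmed cut-leaf: (1731 − 1779.75)² / 1779.75 = 1.3353
  purple-stemmed potato-leaf: (571 − 593.25)² / 593.25 = 0.8345
  green-stemmed cut-leaf: (705 − 593.25)² / 593.25 = 21.0503
  green-stemmed potato-leaf: (157 − 197.75)² / 197.75 = 8.3973
χ² = 1.3353 + 0.8345 + 21.0503 + 8.3973 = 31.6174 ≈ 31.617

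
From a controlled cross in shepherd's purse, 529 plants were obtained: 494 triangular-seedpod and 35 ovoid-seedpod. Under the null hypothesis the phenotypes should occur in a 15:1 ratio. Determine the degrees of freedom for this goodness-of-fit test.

A goodness-of-fit test with 2 phenotype classes has df = 2 − 1 = 1.

1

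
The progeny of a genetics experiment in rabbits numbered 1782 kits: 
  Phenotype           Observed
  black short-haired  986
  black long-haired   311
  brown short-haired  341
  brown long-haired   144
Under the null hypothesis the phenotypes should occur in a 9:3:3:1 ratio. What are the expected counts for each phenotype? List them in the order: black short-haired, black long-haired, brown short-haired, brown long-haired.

1002.375, 334.125, 334.125, 111.375

Total ratio parts = 16. Expected numbers out of 1782:
  black short-haired: 1782 × 9/16 = 1002.375
  black long-haired: 1782 × 3/16 = 334.125
  brown short-haired: 1782 × 3/16 = 334.125
  brown long-haired: 1782 × 1/16 = 111.375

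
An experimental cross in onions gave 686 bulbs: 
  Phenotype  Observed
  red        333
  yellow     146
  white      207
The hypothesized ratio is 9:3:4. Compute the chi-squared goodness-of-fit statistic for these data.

The 9:3:4 ratio has 16 parts, so with N = 686 the expected counts are:
  red: 686 × 9/16 = 385.875
  yellow: 686 × 3/16 = 128.625
  white: 686 × 4/16 = 171.5
χ² = Σ (O − E)² / E
  red: (333 − 385.875)² / 385.875 = 7.2453
  yellow: (146 − 128.625)² / 128.625 = 2.3471
  white: (207 − 171.5)² / 171.5 = 7.3484
χ² = 7.2453 + 2.3471 + 7.3484 = 16.9408 ≈ 16.941

16.941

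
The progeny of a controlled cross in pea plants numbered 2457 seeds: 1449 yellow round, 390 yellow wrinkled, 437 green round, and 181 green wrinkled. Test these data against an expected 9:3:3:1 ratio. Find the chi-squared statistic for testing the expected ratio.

Under the 9:3:3:1 hypothesis (Σ ratio = 16, N = 2457):
  yellow round: 2457 × 9/16 = 1382.0625
  yellow wrinkled: 2457 × 3/16 = 460.6875
  green round: 2457 × 3/16 = 460.6875
  green wrinkled: 2457 × 1/16 = 153.5625
χ² = Σ (O − E)² / E
  yellow round: (1449 − 1382.0625)² / 1382.0625 = 3.2420
  yellow wrinkled: (390 − 460.6875)² / 460.6875 = 10.8462
  green round: (437 − 460.6875)² / 460.6875 = 1.2180
  green wrinkled: (181 − 153.5625)² / 153.5625 = 4.9023
χ² = 3.2420 + 10.8462 + 1.2180 + 4.9023 = 20.2085 ≈ 20.209

20.209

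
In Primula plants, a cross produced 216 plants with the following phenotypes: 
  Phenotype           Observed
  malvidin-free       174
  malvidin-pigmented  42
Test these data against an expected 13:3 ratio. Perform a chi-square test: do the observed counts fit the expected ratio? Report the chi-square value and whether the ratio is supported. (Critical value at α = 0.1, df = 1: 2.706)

0.068; consistent

Under the 13:3 hypothesis (Σ ratio = 16, N = 216):
  malvidin-free: 216 × 13/16 = 175.5
  malvidin-pigmented: 216 × 3/16 = 40.5
χ² = Σ (O − E)² / E
  malvidin-free: (174 − 175.5)² / 175.5 = 0.0128
  malvidin-pigmented: (42 − 40.5)² / 40.5 = 0.0556
χ² = 0.0128 + 0.0556 = 0.0684 ≈ 0.068
Degrees of freedom = 2 − 1 = 1; critical value at α = 0.1 is 2.706.
Since 0.068 < 2.706, we fail to reject the null hypothesis — the data are consistent with the 13:3 ratio.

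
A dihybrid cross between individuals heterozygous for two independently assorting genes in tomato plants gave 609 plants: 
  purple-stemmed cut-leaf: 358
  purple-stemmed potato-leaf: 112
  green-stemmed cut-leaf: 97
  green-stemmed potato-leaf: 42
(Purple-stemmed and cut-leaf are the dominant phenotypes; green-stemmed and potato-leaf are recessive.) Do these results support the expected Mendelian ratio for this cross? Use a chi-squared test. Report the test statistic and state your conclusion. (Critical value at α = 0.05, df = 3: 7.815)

A dihybrid F₂ with independent assortment and complete dominance at both loci gives a 9:3:3:1 phenotypic ratio.
Under the 9:3:3:1 hypothesis (Σ ratio = 16, N = 609):
  purple-stemmed cut-leaf: 609 × 9/16 = 342.5625
  purple-stemmed potato-leaf: 609 × 3/16 = 114.1875
  green-stemmed cut-leaf: 609 × 3/16 = 114.1875
  green-stemmed potato-leaf: 609 × 1/16 = 38.0625
χ² = Σ (O − E)² / E
  purple-stemmed cut-leaf: (358 − 342.5625)² / 342.5625 = 0.6957
  purple-stemmed potato-leaf: (112 − 114.1875)² / 114.1875 = 0.0419
  green-stemmed cut-leaf: (97 − 114.1875)² / 114.1875 = 2.5871
  green-stemmed potato-leaf: (42 − 38.0625)² / 38.0625 = 0.4073
χ² = 0.6957 + 0.0419 + 2.5871 + 0.4073 = 3.732
Degrees of freedom = 4 − 1 = 3; critical value at α = 0.05 is 7.815.
Since 3.732 < 7.815, we fail to reject the null hypothesis — the data are consistent with the 9:3:3:1 ratio.

3.732; consistent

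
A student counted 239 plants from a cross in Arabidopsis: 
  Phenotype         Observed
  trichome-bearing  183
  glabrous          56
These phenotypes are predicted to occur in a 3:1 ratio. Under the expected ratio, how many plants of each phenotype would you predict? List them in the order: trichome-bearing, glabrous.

The 3:1 ratio has 4 parts, so with N = 239 the expected counts are:
  trichome-bearing: 239 × 3/4 = 179.25
  glabrous: 239 × 1/4 = 59.75

179.25, 59.75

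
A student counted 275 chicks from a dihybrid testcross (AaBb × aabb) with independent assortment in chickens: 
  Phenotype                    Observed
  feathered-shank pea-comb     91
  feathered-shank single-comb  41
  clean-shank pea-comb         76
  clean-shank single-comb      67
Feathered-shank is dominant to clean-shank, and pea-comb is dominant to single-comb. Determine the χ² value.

19.211

A dihybrid testcross with independent assortment gives a 1:1:1:1 ratio.
Under the 1:1:1:1 hypothesis (Σ ratio = 4, N = 275):
  feathered-shank pea-comb: 275 × 1/4 = 68.75
  feathered-shank single-comb: 275 × 1/4 = 68.75
  clean-shank pea-comb: 275 × 1/4 = 68.75
  clean-shank single-comb: 275 × 1/4 = 68.75
χ² = Σ (O − E)² / E
  feathered-shank pea-comb: (91 − 68.75)² / 68.75 = 7.2009
  feathered-shank single-comb: (41 − 68.75)² / 68.75 = 11.2009
  clean-shank pea-comb: (76 − 68.75)² / 68.75 = 0.7645
  clean-shank single-comb: (67 − 68.75)² / 68.75 = 0.0445
χ² = 7.2009 + 11.2009 + 0.7645 + 0.0445 = 19.2108 ≈ 19.211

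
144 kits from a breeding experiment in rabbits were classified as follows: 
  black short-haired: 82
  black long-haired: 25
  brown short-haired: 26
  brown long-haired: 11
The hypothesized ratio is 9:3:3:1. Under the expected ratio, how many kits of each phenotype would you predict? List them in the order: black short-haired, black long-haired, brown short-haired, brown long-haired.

81, 27, 27, 9

The 9:3:3:1 ratio has 16 parts, so with N = 144 the expected counts are:
  black short-haired: 144 × 9/16 = 81
  black long-haired: 144 × 3/16 = 27
  brown short-haired: 144 × 3/16 = 27
  brown long-haired: 144 × 1/16 = 9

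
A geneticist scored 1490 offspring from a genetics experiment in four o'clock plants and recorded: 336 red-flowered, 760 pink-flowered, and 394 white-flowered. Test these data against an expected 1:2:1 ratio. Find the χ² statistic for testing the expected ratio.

Under the 1:2:1 hypothesis (Σ ratio = 4, N = 1490):
  red-flowered: 1490 × 1/4 = 372.5
  pink-flowered: 1490 × 2/4 = 745
  white-flowered: 1490 × 1/4 = 372.5
χ² = Σ (O − E)² / E
  red-flowered: (336 − 372.5)² / 372.5 = 3.5765
  pink-flowered: (760 − 745)² / 745 = 0.3020
  white-flowered: (394 − 372.5)² / 372.5 = 1.2409
χ² = 3.5765 + 0.3020 + 1.2409 = 5.1194 ≈ 5.119

5.119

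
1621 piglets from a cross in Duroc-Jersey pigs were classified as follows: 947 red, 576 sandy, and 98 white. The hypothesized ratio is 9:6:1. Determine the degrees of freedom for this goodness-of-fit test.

A goodness-of-fit test with 3 phenotype classes has df = 3 − 1 = 2.

2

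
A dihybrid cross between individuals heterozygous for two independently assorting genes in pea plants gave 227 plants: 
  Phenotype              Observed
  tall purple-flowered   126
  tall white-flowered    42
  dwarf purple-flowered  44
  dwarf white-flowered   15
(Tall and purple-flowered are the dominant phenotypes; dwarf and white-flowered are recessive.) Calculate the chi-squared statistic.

A dihybrid F₂ with independent assortment and complete dominance at both loci gives a 9:3:3:1 phenotypic ratio.
Under the 9:3:3:1 hypothesis (Σ ratio = 16, N = 227):
  tall purple-flowered: 227 × 9/16 = 127.6875
  tall white-flowered: 227 × 3/16 = 42.5625
  dwarf purple-flowered: 227 × 3/16 = 42.5625
  dwarf white-flowered: 227 × 1/16 = 14.1875
χ² = Σ (O − E)² / E
  tall purple-flowered: (126 − 127.6875)² / 127.6875 = 0.0223
  tall white-flowered: (42 − 42.5625)² / 42.5625 = 0.0074
  dwarf purple-flowered: (44 − 42.5625)² / 42.5625 = 0.0485
  dwarf white-flowered: (15 − 14.1875)² / 14.1875 = 0.0465
χ² = 0.0223 + 0.0074 + 0.0485 + 0.0465 = 0.1247 ≈ 0.125

0.125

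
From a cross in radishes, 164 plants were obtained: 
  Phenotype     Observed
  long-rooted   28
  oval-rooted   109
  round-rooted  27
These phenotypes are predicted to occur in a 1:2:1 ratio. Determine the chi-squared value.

17.793

Expected counts for N = 164 under a 1:2:1 ratio (total parts = 4):
  long-rooted: 164 × 1/4 = 41
  oval-rooted: 164 × 2/4 = 82
  round-rooted: 164 × 1/4 = 41
χ² = Σ (O − E)² / E
  long-rooted: (28 − 41)² / 41 = 4.1220
  oval-rooted: (109 − 82)² / 82 = 8.8902
  round-rooted: (27 − 41)² / 41 = 4.7805
χ² = 4.1220 + 8.8902 + 4.7805 = 17.7927 ≈ 17.793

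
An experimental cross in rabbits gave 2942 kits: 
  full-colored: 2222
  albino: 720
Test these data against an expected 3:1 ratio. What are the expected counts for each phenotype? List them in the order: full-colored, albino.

Total ratio parts = 4. Expected numbers out of 2942:
  full-colored: 2942 × 3/4 = 2206.5
  albino: 2942 × 1/4 = 735.5

2206.5, 735.5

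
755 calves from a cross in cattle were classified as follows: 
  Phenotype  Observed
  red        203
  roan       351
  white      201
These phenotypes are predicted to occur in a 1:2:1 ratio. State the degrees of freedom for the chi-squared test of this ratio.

2

A goodness-of-fit test with 3 phenotype classes has df = 3 − 1 = 2.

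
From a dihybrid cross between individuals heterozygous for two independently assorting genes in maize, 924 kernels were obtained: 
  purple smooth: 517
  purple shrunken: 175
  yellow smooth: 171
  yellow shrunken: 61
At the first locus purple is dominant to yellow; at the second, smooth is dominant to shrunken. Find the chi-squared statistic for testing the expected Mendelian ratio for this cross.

A dihybrid F₂ with independent assortment and complete dominance at both loci gives a 9:3:3:1 phenotypic ratio.
Expected counts for N = 924 under a 9:3:3:1 ratio (total parts = 16):
  purple smooth: 924 × 9/16 = 519.75
  purple shrunken: 924 × 3/16 = 173.25
  yellow smooth: 924 × 3/16 = 173.25
  yellow shrunken: 924 × 1/16 = 57.75
χ² = Σ (O − E)² / E
  purple smooth: (517 − 519.75)² / 519.75 = 0.0146
  purple shrunken: (175 − 173.25)² / 173.25 = 0.0177
  yellow smooth: (171 − 173.25)² / 173.25 = 0.0292
  yellow shrunken: (61 − 57.75)² / 57.75 = 0.1829
χ² = 0.0146 + 0.0177 + 0.0292 + 0.1829 = 0.2444 ≈ 0.244

0.244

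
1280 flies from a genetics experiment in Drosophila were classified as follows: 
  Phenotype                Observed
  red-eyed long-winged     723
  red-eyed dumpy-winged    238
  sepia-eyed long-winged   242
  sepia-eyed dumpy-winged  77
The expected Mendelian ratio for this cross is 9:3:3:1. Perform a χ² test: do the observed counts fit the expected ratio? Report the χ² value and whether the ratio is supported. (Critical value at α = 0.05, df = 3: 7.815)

Under the 9:3:3:1 hypothesis (Σ ratio = 16, N = 1280):
  red-eyed long-winged: 1280 × 9/16 = 720
  red-eyed dumpy-winged: 1280 × 3/16 = 240
  sepia-eyed long-winged: 1280 × 3/16 = 240
  sepia-eyed dumpy-winged: 1280 × 1/16 = 80
χ² = Σ (O − E)² / E
  red-eyed long-winged: (723 − 720)² / 720 = 0.0125
  red-eyed dumpy-winged: (238 − 240)² / 240 = 0.0167
  sepia-eyed long-winged: (242 − 240)² / 240 = 0.0167
  sepia-eyed dumpy-winged: (77 − 80)² / 80 = 0.1125
χ² = 0.0125 + 0.0167 + 0.0167 + 0.1125 = 0.1584 ≈ 0.158
Degrees of freedom = 4 − 1 = 3; critical value at α = 0.05 is 7.815.
Since 0.158 < 7.815, we fail to reject the null hypothesis — the data are consistent with the 9:3:3:1 ratio.

0.158; consistent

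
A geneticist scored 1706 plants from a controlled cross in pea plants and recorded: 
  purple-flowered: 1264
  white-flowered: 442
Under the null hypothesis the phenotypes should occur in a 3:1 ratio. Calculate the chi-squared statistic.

0.751

Under the 3:1 hypothesis (Σ ratio = 4, N = 1706):
  purple-flowered: 1706 × 3/4 = 1279.5
  white-flowered: 1706 × 1/4 = 426.5
χ² = Σ (O − E)² / E
  purple-flowered: (1264 − 1279.5)² / 1279.5 = 0.1878
  white-flowered: (442 − 426.5)² / 426.5 = 0.5633
χ² = 0.1878 + 0.5633 = 0.7511 ≈ 0.751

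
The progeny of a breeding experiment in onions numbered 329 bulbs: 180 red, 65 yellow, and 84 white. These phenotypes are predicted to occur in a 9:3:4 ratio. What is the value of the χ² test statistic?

0.354

Expected counts for N = 329 under a 9:3:4 ratio (total parts = 16):
  red: 329 × 9/16 = 185.0625
  yellow: 329 × 3/16 = 61.6875
  white: 329 × 4/16 = 82.25
χ² = Σ (O − E)² / E
  red: (180 − 185.0625)² / 185.0625 = 0.1385
  yellow: (65 − 61.6875)² / 61.6875 = 0.1779
  white: (84 − 82.25)² / 82.25 = 0.0372
χ² = 0.1385 + 0.1779 + 0.0372 = 0.3536 ≈ 0.354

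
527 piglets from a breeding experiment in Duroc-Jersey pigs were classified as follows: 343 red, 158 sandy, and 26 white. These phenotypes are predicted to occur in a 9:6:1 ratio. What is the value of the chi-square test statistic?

Total ratio parts = 16. Expected numbers out of 527:
  red: 527 × 9/16 = 296.4375
  sandy: 527 × 6/16 = 197.625
  white: 527 × 1/16 = 32.9375
χ² = Σ (O − E)² / E
  red: (343 − 296.4375)² / 296.4375 = 7.3137
  sandy: (158 − 197.625)² / 197.625 = 7.9451
  white: (26 − 32.9375)² / 32.9375 = 1.4612
χ² = 7.3137 + 7.9451 + 1.4612 = 16.720

16.720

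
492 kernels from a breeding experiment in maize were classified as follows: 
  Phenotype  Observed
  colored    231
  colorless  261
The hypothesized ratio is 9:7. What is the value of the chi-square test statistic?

The 9:7 ratio has 16 parts, so with N = 492 the expected counts are:
  colored: 492 × 9/16 = 276.75
  colorless: 492 × 7/16 = 215.25
χ² = Σ (O − E)² / E
  colored: (231 − 276.75)² / 276.75 = 7.5630
  colorless: (261 − 215.25)² / 215.25 = 9.7239
χ² = 7.5630 + 9.7239 = 17.2869 ≈ 17.287

17.287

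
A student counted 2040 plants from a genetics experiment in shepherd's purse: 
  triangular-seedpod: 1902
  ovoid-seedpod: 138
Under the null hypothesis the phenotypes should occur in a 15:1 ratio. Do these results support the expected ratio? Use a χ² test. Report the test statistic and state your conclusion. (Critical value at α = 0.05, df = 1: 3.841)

0.922; consistent

Under the 15:1 hypothesis (Σ ratio = 16, N = 2040):
  triangular-seedpod: 2040 × 15/16 = 1912.5
  ovoid-seedpod: 2040 × 1/16 = 127.5
χ² = Σ (O − E)² / E
  triangular-seedpod: (1902 − 1912.5)² / 1912.5 = 0.0576
  ovoid-seedpod: (138 − 127.5)² / 127.5 = 0.8647
χ² = 0.0576 + 0.8647 = 0.9223 ≈ 0.922
Degrees of freedom = 2 − 1 = 1; critical value at α = 0.05 is 3.841.
Since 0.922 < 3.841, we fail to reject the null hypothesis — the data are consistent with the 15:1 ratio.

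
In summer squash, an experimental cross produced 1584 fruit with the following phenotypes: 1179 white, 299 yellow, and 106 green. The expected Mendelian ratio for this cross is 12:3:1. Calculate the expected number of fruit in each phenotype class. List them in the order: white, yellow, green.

1188, 297, 99

The 12:3:1 ratio has 16 parts, so with N = 1584 the expected counts are:
  white: 1584 × 12/16 = 1188
  yellow: 1584 × 3/16 = 297
  green: 1584 × 1/16 = 99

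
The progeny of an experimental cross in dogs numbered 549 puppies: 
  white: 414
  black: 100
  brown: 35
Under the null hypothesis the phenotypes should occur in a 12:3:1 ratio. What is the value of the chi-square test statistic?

Total ratio parts = 16. Expected numbers out of 549:
  white: 549 × 12/16 = 411.75
  black: 549 × 3/16 = 102.9375
  brown: 549 × 1/16 = 34.3125
χ² = Σ (O − E)² / E
  white: (414 − 411.75)² / 411.75 = 0.0123
  black: (100 − 102.9375)² / 102.9375 = 0.0838
  brown: (35 − 34.3125)² / 34.3125 = 0.0138
χ² = 0.0123 + 0.0838 + 0.0138 = 0.1099 ≈ 0.110

0.110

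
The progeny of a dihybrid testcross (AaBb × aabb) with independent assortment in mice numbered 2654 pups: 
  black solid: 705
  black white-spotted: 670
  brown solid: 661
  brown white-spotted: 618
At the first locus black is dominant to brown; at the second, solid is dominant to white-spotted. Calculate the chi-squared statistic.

5.789

A dihybrid testcross with independent assortment gives a 1:1:1:1 ratio.
Total ratio parts = 4. Expected numbers out of 2654:
  black solid: 2654 × 1/4 = 663.5
  black white-spotted: 2654 × 1/4 = 663.5
  brown solid: 2654 × 1/4 = 663.5
  brown white-spotted: 2654 × 1/4 = 663.5
χ² = Σ (O − E)² / E
  black solid: (705 − 663.5)² / 663.5 = 2.5957
  black white-spotted: (670 − 663.5)² / 663.5 = 0.0637
  brown solid: (661 − 663.5)² / 663.5 = 0.0094
  brown white-spotted: (618 − 663.5)² / 663.5 = 3.1202
χ² = 2.5957 + 0.0637 + 0.0094 + 3.1202 = 5.789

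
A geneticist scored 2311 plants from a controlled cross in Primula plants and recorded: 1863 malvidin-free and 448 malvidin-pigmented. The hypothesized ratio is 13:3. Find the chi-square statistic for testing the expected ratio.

0.613

The 13:3 ratio has 16 parts, so with N = 2311 the expected counts are:
  malvidin-free: 2311 × 13/16 = 1877.6875
  malvidin-pigmented: 2311 × 3/16 = 433.3125
χ² = Σ (O − E)² / E
  malvidin-free: (1863 − 1877.6875)² / 1877.6875 = 0.1149
  malvidin-pigmented: (448 − 433.3125)² / 433.3125 = 0.4978
χ² = 0.1149 + 0.4978 = 0.6127 ≈ 0.613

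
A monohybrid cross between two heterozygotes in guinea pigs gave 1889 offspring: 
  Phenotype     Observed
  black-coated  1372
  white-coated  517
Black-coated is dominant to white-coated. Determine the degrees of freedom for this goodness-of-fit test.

For a monohybrid cross between heterozygotes with complete dominance, the expected phenotypic ratio is 3:1.
A goodness-of-fit test with 2 phenotype classes has df = 2 − 1 = 1.

1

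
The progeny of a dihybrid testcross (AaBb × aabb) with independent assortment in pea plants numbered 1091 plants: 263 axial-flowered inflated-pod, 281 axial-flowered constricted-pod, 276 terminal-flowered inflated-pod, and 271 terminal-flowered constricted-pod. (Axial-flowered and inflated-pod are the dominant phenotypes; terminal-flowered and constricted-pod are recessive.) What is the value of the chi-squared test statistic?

A dihybrid testcross with independent assortment gives a 1:1:1:1 ratio.
Expected counts for N = 1091 under a 1:1:1:1 ratio (total parts = 4):
  axial-flowered inflated-pod: 1091 × 1/4 = 272.75
  axial-flowered constricted-pod: 1091 × 1/4 = 272.75
  terminal-flowered inflated-pod: 1091 × 1/4 = 272.75
  terminal-flowered constricted-pod: 1091 × 1/4 = 272.75
χ² = Σ (O − E)² / E
  axial-flowered inflated-pod: (263 − 272.75)² / 272.75 = 0.3485
  axial-flowered constricted-pod: (281 − 272.75)² / 272.75 = 0.2495
  terminal-flowered inflated-pod: (276 − 272.75)² / 272.75 = 0.0387
  terminal-flowered constricted-pod: (271 − 272.75)² / 272.75 = 0.0112
χ² = 0.3485 + 0.2495 + 0.0387 + 0.0112 = 0.6479 ≈ 0.648

0.648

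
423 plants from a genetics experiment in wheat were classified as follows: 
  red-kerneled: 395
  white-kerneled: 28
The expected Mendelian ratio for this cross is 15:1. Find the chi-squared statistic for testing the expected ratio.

0.099

Under the 15:1 hypothesis (Σ ratio = 16, N = 423):
  red-kerneled: 423 × 15/16 = 396.5625
  white-kerneled: 423 × 1/16 = 26.4375
χ² = Σ (O − E)² / E
  red-kerneled: (395 − 396.5625)² / 396.5625 = 0.0062
  white-kerneled: (28 − 26.4375)² / 26.4375 = 0.0923
χ² = 0.0062 + 0.0923 = 0.0985 ≈ 0.099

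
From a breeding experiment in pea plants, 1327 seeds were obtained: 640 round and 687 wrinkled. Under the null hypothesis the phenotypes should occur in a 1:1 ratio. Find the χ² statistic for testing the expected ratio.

Total ratio parts = 2. Expected numbers out of 1327:
  round: 1327 × 1/2 = 663.5
  wrinkled: 1327 × 1/2 = 663.5
χ² = Σ (O − E)² / E
  round: (640 − 663.5)² / 663.5 = 0.8323
  wrinkled: (687 − 663.5)² / 663.5 = 0.8323
χ² = 0.8323 + 0.8323 = 1.6646 ≈ 1.665

1.665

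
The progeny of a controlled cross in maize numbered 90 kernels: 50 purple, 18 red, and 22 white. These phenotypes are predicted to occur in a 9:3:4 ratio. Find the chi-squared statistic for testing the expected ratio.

Total ratio parts = 16. Expected numbers out of 90:
  purple: 90 × 9/16 = 50.625
  red: 90 × 3/16 = 16.875
  white: 90 × 4/16 = 22.5
χ² = Σ (O − E)² / E
  purple: (50 − 50.625)² / 50.625 = 0.0077
  red: (18 − 16.875)² / 16.875 = 0.0750
  white: (22 − 22.5)² / 22.5 = 0.0111
χ² = 0.0077 + 0.0750 + 0.0111 = 0.0938 ≈ 0.094

0.094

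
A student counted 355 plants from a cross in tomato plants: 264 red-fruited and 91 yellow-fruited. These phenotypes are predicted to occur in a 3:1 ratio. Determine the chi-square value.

0.076

Total ratio parts = 4. Expected numbers out of 355:
  red-fruited: 355 × 3/4 = 266.25
  yellow-fruited: 355 × 1/4 = 88.75
χ² = Σ (O − E)² / E
  red-fruited: (264 − 266.25)² / 266.25 = 0.0190
  yellow-fruited: (91 − 88.75)² / 88.75 = 0.0570
χ² = 0.0190 + 0.0570 = 0.076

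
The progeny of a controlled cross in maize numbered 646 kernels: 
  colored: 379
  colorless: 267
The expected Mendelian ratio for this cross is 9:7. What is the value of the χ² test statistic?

The 9:7 ratio has 16 parts, so with N = 646 the expected counts are:
  colored: 646 × 9/16 = 363.375
  colorless: 646 × 7/16 = 282.625
χ² = Σ (O − E)² / E
  colored: (379 − 363.375)² / 363.375 = 0.6719
  colorless: (267 − 282.625)² / 282.625 = 0.8638
χ² = 0.6719 + 0.8638 = 1.5357 ≈ 1.536

1.536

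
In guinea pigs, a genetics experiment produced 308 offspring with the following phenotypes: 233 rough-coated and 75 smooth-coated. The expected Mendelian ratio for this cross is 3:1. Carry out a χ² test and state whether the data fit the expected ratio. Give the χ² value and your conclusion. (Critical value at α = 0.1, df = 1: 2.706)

Expected counts for N = 308 under a 3:1 ratio (total parts = 4):
  rough-coated: 308 × 3/4 = 231
  smooth-coated: 308 × 1/4 = 77
χ² = Σ (O − E)² / E
  rough-coated: (233 − 231)² / 231 = 0.0173
  smooth-coated: (75 − 77)² / 77 = 0.0519
χ² = 0.0173 + 0.0519 = 0.0692 ≈ 0.069
Degrees of freedom = 2 − 1 = 1; critical value at α = 0.1 is 2.706.
Since 0.069 < 2.706, we fail to reject the null hypothesis — the data are consistent with the 3:1 ratio.

0.069; consistent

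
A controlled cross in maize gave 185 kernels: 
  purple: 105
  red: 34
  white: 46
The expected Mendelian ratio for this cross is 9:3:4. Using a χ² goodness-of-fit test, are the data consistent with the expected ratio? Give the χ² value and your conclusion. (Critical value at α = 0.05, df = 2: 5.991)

0.023; consistent

The 9:3:4 ratio has 16 parts, so with N = 185 the expected counts are:
  purple: 185 × 9/16 = 104.0625
  red: 185 × 3/16 = 34.6875
  white: 185 × 4/16 = 46.25
χ² = Σ (O − E)² / E
  purple: (105 − 104.0625)² / 104.0625 = 0.0084
  red: (34 − 34.6875)² / 34.6875 = 0.0136
  white: (46 − 46.25)² / 46.25 = 0.0014
χ² = 0.0084 + 0.0136 + 0.0014 = 0.0234 ≈ 0.023
Degrees of freedom = 3 − 1 = 2; critical value at α = 0.05 is 5.991.
Since 0.023 < 5.991, we fail to reject the null hypothesis — the data are consistent with the 9:3:4 ratio.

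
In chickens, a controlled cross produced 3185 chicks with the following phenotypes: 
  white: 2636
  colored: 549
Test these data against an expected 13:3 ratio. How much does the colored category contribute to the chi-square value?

Under the 13:3 hypothesis (Σ ratio = 16, N = 3185):
  white: 3185 × 13/16 = 2587.8125
  colored: 3185 × 3/16 = 597.1875
Contribution of colored: (549 − 597.1875)² / 597.1875 = 3.8883

3.888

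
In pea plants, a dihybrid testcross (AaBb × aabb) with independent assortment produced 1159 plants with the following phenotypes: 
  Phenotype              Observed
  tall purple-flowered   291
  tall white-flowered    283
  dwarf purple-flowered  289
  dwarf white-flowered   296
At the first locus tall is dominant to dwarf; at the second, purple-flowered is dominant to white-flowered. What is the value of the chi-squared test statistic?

0.299

A dihybrid testcross with independent assortment gives a 1:1:1:1 ratio.
Expected counts for N = 1159 under a 1:1:1:1 ratio (total parts = 4):
  tall purple-flowered: 1159 × 1/4 = 289.75
  tall white-flowered: 1159 × 1/4 = 289.75
  dwarf purple-flowered: 1159 × 1/4 = 289.75
  dwarf white-flowered: 1159 × 1/4 = 289.75
χ² = Σ (O − E)² / E
  tall purple-flowered: (291 − 289.75)² / 289.75 = 0.0054
  tall white-flowered: (283 − 289.75)² / 289.75 = 0.1572
  dwarf purple-flowered: (289 − 289.75)² / 289.75 = 0.0019
  dwarf white-flowered: (296 − 289.75)² / 289.75 = 0.1348
χ² = 0.0054 + 0.1572 + 0.0019 + 0.1348 = 0.2993 ≈ 0.299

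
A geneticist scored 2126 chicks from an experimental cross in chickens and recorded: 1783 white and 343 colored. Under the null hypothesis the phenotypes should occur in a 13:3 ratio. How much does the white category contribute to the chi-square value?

The 13:3 ratio has 16 parts, so with N = 2126 the expected counts are:
  white: 2126 × 13/16 = 1727.375
  colored: 2126 × 3/16 = 398.625
Contribution of white: (1783 − 1727.375)² / 1727.375 = 1.7912

1.791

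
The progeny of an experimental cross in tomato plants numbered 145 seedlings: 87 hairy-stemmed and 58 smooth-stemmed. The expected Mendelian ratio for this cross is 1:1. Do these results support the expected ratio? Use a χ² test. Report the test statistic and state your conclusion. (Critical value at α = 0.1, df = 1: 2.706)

5.800; not consistent

Expected counts for N = 145 under a 1:1 ratio (total parts = 2):
  hairy-stemmed: 145 × 1/2 = 72.5
  smooth-stemmed: 145 × 1/2 = 72.5
χ² = Σ (O − E)² / E
  hairy-stemmed: (87 − 72.5)² / 72.5 = 2.9000
  smooth-stemmed: (58 − 72.5)² / 72.5 = 2.9000
χ² = 2.9000 + 2.9000 = 5.800
Degrees of freedom = 2 − 1 = 1; critical value at α = 0.1 is 2.706.
Since 5.800 > 2.706, we reject the null hypothesis — the data do not fit the 1:1 ratio.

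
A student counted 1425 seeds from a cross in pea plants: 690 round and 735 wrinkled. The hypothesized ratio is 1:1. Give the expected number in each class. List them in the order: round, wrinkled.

712.5, 712.5

The 1:1 ratio has 2 parts, so with N = 1425 the expected counts are:
  round: 1425 × 1/2 = 712.5
  wrinkled: 1425 × 1/2 = 712.5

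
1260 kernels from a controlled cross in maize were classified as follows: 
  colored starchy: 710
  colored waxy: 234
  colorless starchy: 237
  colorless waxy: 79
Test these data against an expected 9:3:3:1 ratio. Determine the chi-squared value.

Expected counts for N = 1260 under a 9:3:3:1 ratio (total parts = 16):
  colored starchy: 1260 × 9/16 = 708.75
  colored waxy: 1260 × 3/16 = 236.25
  colorless starchy: 1260 × 3/16 = 236.25
  colorless waxy: 1260 × 1/16 = 78.75
χ² = Σ (O − E)² / E
  colored starchy: (710 − 708.75)² / 708.75 = 0.0022
  colored waxy: (234 − 236.25)² / 236.25 = 0.0214
  colorless starchy: (237 − 236.25)² / 236.25 = 0.0024
  colorless waxy: (79 − 78.75)² / 78.75 = 0.0008
χ² = 0.0022 + 0.0214 + 0.0024 + 0.0008 = 0.0268 ≈ 0.027

0.027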